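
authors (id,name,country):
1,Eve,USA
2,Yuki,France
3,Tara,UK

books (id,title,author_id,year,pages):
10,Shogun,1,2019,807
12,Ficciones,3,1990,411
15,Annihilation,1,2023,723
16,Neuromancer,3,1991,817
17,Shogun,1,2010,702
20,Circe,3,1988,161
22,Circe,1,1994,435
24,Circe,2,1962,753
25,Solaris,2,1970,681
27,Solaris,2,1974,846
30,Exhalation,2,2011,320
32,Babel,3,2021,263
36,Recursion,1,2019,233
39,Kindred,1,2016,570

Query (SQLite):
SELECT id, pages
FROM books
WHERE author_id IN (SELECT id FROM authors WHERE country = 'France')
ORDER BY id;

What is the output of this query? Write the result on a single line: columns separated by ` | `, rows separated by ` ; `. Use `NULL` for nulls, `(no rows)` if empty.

24 | 753 ; 25 | 681 ; 27 | 846 ; 30 | 320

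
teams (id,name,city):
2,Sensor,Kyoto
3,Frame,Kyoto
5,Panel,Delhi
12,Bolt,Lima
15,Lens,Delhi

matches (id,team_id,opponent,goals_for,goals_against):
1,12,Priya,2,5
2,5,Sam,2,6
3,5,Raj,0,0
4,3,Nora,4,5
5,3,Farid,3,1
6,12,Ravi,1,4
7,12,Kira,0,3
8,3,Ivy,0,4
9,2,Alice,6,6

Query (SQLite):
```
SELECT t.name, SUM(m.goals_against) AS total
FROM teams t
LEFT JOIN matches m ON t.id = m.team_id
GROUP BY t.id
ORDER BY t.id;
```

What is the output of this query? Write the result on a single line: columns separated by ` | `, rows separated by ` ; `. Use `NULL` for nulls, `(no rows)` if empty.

Sensor | 6 ; Frame | 10 ; Panel | 6 ; Bolt | 12 ; Lens | NULL

LEFT JOIN keeps every teams row; unmatched ones get NULL for matches columns.
Group by teams.id and compute SUM(m.goals_against). SUM over an all-NULL group is NULL.
  2: ids {9} → SUM(m.goals_against)=6
  3: ids {4, 5, 8} → SUM(m.goals_against)=10
  5: ids {2, 3} → SUM(m.goals_against)=6
  12: ids {1, 6, 7} → SUM(m.goals_against)=12
  15: ids {—} → SUM(m.goals_against)=NULL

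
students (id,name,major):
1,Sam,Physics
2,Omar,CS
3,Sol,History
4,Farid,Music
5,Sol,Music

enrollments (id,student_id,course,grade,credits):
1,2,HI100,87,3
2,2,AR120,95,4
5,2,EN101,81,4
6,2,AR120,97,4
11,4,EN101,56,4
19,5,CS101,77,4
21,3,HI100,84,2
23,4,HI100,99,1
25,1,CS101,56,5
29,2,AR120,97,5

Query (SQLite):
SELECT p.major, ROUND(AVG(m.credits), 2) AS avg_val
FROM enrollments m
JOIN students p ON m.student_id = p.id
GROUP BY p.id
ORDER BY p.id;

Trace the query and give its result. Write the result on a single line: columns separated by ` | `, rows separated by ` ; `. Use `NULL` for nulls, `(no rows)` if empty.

Physics | 5 ; CS | 4 ; History | 2 ; Music | 2.5 ; Music | 4

Join each enrollments row to its students via student_id.
Group joined rows by students.id; compute ROUND(AVG(m.credits), 2) per group.
  1: ids {25} → ROUND(AVG(m.credits), 2)=5
  2: ids {1, 2, 5, 6, 29} → ROUND(AVG(m.credits), 2)=4
  3: ids {21} → ROUND(AVG(m.credits), 2)=2
  4: ids {11, 23} → ROUND(AVG(m.credits), 2)=2.5
  5: ids {19} → ROUND(AVG(m.credits), 2)=4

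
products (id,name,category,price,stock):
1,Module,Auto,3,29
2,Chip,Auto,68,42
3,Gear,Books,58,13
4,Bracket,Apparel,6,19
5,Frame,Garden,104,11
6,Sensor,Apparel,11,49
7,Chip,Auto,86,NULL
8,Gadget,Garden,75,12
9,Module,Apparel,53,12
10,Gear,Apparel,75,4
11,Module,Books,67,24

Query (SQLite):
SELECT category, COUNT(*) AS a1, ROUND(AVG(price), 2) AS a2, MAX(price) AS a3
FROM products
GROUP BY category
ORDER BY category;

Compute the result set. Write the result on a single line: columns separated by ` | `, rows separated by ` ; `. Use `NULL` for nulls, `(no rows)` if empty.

Apparel | 4 | 36.25 | 75 ; Auto | 3 | 52.33 | 86 ; Books | 2 | 62.5 | 67 ; Garden | 2 | 89.5 | 104

Group products by category.
Per group compute: COUNT(*), ROUND(AVG(price), 2), MAX(price).
  Apparel: ids {4, 6, 9, 10} → COUNT(*)=4, ROUND(AVG(price), 2)=36.25, MAX(price)=75
  Auto: ids {1, 2, 7} → COUNT(*)=3, ROUND(AVG(price), 2)=52.33, MAX(price)=86
  Books: ids {3, 11} → COUNT(*)=2, ROUND(AVG(price), 2)=62.5, MAX(price)=67
  Garden: ids {5, 8} → COUNT(*)=2, ROUND(AVG(price), 2)=89.5, MAX(price)=104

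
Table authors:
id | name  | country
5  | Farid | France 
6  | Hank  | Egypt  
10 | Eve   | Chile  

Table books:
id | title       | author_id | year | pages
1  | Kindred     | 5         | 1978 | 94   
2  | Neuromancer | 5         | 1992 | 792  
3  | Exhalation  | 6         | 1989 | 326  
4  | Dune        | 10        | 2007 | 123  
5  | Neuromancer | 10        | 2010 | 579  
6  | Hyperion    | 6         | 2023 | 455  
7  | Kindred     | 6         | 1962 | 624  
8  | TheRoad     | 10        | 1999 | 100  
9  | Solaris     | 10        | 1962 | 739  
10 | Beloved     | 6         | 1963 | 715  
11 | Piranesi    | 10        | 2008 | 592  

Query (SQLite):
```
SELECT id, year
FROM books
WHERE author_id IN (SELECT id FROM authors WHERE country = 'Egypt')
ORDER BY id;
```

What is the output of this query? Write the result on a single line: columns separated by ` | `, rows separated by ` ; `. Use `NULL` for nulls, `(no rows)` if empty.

Inner query: authors.id where country = 'Egypt'.
Outer: keep books rows whose author_id is in that set.
Inner query → {6}

3 | 1989 ; 6 | 2023 ; 7 | 1962 ; 10 | 1963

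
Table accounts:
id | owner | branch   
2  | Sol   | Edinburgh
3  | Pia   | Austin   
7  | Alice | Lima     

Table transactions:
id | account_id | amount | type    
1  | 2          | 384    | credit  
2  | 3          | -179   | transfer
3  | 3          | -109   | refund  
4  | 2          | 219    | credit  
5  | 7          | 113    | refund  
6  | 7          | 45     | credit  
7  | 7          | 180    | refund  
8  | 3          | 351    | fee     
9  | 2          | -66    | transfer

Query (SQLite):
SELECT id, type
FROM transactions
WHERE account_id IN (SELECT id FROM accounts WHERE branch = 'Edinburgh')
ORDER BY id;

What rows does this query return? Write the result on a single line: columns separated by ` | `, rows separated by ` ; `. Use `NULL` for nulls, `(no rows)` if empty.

Inner query: accounts.id where branch = 'Edinburgh'.
Outer: keep transactions rows whose account_id is in that set.
Inner query → {2}

1 | credit ; 4 | credit ; 9 | transfer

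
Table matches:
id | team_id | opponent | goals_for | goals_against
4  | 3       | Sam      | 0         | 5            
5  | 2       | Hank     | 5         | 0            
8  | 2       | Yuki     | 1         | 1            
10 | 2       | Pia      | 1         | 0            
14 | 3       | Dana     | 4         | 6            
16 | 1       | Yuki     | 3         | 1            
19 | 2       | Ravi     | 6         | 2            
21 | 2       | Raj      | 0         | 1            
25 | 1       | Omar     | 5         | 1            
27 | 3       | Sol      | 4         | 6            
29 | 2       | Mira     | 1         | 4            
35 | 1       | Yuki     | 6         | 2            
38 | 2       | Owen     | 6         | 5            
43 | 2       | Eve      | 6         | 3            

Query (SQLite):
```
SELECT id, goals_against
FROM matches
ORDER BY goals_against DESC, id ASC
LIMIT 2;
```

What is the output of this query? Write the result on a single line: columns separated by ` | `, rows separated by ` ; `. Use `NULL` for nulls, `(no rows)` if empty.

Sort by goals_against desc, tiebreak id asc: (6, id=14), (6, id=27), (5, id=4), (5, id=38), (4, id=29) …. Take first 2.

14 | 6 ; 27 | 6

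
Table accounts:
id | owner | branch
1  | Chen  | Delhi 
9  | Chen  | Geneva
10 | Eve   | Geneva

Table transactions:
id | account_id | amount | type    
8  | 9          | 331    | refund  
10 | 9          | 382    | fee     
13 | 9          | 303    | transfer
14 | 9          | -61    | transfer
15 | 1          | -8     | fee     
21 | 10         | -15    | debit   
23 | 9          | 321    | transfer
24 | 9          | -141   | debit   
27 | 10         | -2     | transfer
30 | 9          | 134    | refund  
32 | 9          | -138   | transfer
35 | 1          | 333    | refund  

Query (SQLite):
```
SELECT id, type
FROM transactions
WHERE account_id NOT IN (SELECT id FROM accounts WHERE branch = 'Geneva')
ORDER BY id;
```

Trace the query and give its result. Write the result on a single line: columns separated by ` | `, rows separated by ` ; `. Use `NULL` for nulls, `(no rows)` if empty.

15 | fee ; 35 | refund

Inner query: accounts.id where branch = 'Geneva'.
Outer: keep transactions rows whose account_id is not in that set.
Inner query → {9, 10}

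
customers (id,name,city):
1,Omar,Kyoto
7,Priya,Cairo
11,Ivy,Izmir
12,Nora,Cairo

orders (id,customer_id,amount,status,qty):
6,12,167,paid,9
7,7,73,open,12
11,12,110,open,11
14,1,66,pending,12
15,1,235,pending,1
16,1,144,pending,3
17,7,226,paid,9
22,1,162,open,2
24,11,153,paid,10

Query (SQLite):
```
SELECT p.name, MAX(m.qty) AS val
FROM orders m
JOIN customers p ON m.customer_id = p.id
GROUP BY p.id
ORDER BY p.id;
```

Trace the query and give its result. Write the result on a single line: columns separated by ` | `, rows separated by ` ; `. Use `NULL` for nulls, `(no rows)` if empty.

Omar | 12 ; Priya | 12 ; Ivy | 10 ; Nora | 11

Join each orders row to its customers via customer_id.
Group joined rows by customers.id; compute MAX(m.qty) per group.
  1: ids {14, 15, 16, 22} → MAX(m.qty)=12
  7: ids {7, 17} → MAX(m.qty)=12
  11: ids {24} → MAX(m.qty)=10
  12: ids {6, 11} → MAX(m.qty)=11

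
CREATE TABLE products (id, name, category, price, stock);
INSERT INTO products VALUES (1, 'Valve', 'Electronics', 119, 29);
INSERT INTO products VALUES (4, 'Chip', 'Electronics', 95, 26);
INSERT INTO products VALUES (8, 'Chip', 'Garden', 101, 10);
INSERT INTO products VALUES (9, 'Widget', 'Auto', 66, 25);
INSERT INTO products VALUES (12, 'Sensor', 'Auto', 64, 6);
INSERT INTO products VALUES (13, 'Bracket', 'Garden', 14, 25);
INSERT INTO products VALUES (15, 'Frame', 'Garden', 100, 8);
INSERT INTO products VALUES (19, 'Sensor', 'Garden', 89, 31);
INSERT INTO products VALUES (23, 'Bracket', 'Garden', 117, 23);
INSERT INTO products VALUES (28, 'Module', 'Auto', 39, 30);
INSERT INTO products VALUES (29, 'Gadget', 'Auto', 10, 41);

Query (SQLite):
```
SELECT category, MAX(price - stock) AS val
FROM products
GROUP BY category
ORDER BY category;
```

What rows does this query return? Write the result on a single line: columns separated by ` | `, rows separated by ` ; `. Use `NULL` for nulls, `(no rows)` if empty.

Auto | 58 ; Electronics | 90 ; Garden | 94

For each row compute price - stock.
Group by category; take MAX of the expression per group.
  Auto: ids {9, 12, 28, 29} → MAX(price - stock)=58
  Electronics: ids {1, 4} → MAX(price - stock)=90
  Garden: ids {8, 13, 15, 19, 23} → MAX(price - stock)=94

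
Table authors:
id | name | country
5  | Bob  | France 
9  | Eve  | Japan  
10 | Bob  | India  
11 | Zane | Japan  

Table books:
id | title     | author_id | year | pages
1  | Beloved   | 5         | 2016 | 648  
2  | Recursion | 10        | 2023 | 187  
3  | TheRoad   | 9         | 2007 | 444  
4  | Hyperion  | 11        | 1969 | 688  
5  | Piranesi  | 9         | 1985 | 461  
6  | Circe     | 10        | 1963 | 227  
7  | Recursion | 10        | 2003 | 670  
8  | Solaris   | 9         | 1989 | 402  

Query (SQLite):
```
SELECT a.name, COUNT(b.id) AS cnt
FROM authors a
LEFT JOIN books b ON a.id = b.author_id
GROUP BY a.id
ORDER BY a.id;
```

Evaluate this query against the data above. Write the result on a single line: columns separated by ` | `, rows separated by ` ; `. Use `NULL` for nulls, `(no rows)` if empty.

Bob | 1 ; Eve | 3 ; Bob | 3 ; Zane | 1

LEFT JOIN keeps every authors row; unmatched ones get NULL for books columns.
Group by authors.id and compute COUNT(b.id). COUNT(col) of an all-NULL group is 0.
  5: ids {1} → COUNT(b.id)=1
  9: ids {3, 5, 8} → COUNT(b.id)=3
  10: ids {2, 6, 7} → COUNT(b.id)=3
  11: ids {4} → COUNT(b.id)=1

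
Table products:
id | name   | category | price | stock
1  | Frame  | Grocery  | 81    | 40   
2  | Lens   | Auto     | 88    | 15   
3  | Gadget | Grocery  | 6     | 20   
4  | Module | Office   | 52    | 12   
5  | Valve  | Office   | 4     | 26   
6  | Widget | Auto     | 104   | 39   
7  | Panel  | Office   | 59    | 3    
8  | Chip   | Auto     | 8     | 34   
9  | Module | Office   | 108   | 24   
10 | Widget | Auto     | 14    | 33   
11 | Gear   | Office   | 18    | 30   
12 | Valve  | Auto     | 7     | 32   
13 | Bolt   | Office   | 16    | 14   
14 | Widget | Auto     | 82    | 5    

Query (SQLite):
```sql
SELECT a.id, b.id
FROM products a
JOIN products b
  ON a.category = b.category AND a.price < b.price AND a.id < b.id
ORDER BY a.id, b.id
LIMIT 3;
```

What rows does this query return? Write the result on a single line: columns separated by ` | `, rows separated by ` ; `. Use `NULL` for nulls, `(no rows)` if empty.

2 | 6 ; 4 | 7 ; 4 | 9

Pairs (a,b) with same category, a.price < b.price, a.id < b.id.
category groups: Auto:{2,6,8,10,12,14} Grocery:{1,3} Office:{4,5,7,9,11,13}
Ordered by (a.id, b.id); first 3.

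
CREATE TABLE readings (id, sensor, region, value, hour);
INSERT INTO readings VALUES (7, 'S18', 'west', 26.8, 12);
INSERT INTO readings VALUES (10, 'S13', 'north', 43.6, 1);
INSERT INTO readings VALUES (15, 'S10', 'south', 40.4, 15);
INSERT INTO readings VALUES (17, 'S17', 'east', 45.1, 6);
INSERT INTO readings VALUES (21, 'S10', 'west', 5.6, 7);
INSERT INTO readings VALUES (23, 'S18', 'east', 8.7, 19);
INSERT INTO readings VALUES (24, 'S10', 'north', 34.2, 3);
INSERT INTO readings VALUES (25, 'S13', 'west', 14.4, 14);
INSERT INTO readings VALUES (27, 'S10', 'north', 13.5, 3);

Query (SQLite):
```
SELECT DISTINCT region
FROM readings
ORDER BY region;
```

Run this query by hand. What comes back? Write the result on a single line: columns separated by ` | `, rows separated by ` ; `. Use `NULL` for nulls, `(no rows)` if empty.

Collect distinct region values from readings.

east ; north ; south ; west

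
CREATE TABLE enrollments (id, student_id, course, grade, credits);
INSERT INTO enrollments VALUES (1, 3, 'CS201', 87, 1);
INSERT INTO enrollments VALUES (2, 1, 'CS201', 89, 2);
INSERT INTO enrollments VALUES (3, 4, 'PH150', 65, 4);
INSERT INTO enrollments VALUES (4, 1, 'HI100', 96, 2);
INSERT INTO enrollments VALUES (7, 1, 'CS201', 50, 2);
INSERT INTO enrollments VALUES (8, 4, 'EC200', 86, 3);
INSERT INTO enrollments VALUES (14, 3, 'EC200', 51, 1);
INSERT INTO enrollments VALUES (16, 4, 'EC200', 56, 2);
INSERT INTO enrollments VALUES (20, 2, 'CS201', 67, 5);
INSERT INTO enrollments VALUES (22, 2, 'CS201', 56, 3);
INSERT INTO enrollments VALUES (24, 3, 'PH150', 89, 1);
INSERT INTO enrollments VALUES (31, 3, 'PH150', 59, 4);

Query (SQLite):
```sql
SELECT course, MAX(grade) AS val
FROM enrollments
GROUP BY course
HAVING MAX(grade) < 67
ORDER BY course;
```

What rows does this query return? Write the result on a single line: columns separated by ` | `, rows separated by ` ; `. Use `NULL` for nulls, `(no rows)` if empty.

(no rows)

Partition enrollments by course; compute MAX(grade) within each group.
HAVING: keep groups where MAX(grade) < 67.
  CS201: ids {1, 2, 7, 20, 22} → MAX(grade)=89
  EC200: ids {8, 14, 16} → MAX(grade)=86
  HI100: ids {4} → MAX(grade)=96
  PH150: ids {3, 24, 31} → MAX(grade)=89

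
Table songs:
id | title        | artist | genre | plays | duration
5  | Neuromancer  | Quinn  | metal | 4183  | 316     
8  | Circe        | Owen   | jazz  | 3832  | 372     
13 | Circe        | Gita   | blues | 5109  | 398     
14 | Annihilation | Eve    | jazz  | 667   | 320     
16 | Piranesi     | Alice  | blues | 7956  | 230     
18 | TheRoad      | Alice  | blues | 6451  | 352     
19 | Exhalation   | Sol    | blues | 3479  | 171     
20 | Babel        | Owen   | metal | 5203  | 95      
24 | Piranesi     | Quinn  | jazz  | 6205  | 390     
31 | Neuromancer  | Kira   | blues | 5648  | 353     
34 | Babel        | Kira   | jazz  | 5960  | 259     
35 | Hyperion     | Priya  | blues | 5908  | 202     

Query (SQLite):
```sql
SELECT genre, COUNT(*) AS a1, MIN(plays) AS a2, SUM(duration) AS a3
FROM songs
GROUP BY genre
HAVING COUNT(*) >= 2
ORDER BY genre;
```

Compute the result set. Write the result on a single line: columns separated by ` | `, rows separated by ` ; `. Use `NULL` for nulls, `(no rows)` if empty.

blues | 6 | 3479 | 1706 ; jazz | 4 | 667 | 1341 ; metal | 2 | 4183 | 411

Group songs by genre.
Per group compute: COUNT(*), MIN(plays), SUM(duration).
HAVING: drop groups with fewer than 2 rows.
  blues: ids {13, 16, 18, 19, 31, 35} → COUNT(*)=6, MIN(plays)=3479, SUM(duration)=1706
  jazz: ids {8, 14, 24, 34} → COUNT(*)=4, MIN(plays)=667, SUM(duration)=1341
  metal: ids {5, 20} → COUNT(*)=2, MIN(plays)=4183, SUM(duration)=411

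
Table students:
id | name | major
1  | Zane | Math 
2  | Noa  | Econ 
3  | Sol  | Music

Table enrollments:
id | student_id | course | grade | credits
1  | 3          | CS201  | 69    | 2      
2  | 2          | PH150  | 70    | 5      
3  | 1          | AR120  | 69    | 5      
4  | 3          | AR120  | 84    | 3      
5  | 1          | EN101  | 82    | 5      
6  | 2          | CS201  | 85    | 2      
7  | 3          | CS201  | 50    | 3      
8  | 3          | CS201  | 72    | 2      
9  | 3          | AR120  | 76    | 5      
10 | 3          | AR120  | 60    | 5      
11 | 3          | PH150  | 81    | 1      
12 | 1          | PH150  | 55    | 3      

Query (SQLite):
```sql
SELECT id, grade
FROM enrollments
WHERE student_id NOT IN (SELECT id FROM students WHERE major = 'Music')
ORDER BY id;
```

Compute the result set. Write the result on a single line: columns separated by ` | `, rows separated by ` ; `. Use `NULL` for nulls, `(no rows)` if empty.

Inner query: students.id where major = 'Music'.
Outer: keep enrollments rows whose student_id is not in that set.
Inner query → {3}

2 | 70 ; 3 | 69 ; 5 | 82 ; 6 | 85 ; 12 | 55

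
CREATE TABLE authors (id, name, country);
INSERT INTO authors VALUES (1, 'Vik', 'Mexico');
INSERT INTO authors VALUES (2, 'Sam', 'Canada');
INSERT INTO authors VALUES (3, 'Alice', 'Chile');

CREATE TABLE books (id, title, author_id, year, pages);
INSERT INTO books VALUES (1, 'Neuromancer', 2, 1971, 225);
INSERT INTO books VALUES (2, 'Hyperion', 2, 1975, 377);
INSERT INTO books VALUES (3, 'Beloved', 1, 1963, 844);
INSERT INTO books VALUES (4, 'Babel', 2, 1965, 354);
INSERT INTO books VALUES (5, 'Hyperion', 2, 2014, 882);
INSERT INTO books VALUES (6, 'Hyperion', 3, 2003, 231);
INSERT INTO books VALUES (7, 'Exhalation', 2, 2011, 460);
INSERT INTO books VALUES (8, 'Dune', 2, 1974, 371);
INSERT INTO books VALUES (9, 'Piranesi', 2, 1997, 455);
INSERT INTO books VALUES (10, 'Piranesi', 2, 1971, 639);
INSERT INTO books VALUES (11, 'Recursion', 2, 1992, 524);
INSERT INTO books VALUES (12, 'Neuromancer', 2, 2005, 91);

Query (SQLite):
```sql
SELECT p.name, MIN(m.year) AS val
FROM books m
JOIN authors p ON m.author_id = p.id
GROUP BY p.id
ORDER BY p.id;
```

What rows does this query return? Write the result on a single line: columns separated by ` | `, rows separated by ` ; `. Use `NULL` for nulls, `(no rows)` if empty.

Join each books row to its authors via author_id.
Group joined rows by authors.id; compute MIN(m.year) per group.
  1: ids {3} → MIN(m.year)=1963
  2: ids {1, 2, 4, 5, 7, 8, 9, 10, 11, 12} → MIN(m.year)=1965
  3: ids {6} → MIN(m.year)=2003

Vik | 1963 ; Sam | 1965 ; Alice | 2003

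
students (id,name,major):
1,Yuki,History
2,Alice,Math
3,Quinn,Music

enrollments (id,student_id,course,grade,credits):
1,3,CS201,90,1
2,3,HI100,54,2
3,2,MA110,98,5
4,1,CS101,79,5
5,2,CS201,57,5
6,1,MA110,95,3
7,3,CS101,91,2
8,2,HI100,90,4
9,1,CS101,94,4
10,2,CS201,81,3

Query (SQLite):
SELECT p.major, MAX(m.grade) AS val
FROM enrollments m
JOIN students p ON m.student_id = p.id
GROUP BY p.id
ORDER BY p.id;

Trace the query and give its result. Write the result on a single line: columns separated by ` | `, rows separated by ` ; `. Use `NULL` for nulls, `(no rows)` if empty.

History | 95 ; Math | 98 ; Music | 91

Join each enrollments row to its students via student_id.
Group joined rows by students.id; compute MAX(m.grade) per group.
  1: ids {4, 6, 9} → MAX(m.grade)=95
  2: ids {3, 5, 8, 10} → MAX(m.grade)=98
  3: ids {1, 2, 7} → MAX(m.grade)=91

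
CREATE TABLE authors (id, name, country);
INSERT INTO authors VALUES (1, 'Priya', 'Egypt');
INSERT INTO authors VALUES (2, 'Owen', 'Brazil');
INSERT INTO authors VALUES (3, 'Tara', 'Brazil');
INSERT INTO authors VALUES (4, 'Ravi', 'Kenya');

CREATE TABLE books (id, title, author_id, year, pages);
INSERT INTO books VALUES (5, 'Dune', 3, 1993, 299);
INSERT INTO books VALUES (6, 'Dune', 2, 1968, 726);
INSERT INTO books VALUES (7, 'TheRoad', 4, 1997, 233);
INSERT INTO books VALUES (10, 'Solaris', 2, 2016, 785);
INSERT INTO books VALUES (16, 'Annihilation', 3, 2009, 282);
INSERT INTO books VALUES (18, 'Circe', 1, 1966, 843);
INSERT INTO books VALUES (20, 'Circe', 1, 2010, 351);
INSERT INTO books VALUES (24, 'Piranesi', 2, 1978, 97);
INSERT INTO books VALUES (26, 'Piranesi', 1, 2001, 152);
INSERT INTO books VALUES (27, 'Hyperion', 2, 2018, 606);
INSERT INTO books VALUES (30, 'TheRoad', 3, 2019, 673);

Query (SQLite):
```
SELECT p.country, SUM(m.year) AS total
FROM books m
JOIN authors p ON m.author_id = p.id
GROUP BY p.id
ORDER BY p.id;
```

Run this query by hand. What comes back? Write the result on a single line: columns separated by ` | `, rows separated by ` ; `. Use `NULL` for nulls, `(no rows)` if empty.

Egypt | 5977 ; Brazil | 7980 ; Brazil | 6021 ; Kenya | 1997

Join each books row to its authors via author_id.
Group joined rows by authors.id; compute SUM(m.year) per group.
  1: ids {18, 20, 26} → SUM(m.year)=5977
  2: ids {6, 10, 24, 27} → SUM(m.year)=7980
  3: ids {5, 16, 30} → SUM(m.year)=6021
  4: ids {7} → SUM(m.year)=1997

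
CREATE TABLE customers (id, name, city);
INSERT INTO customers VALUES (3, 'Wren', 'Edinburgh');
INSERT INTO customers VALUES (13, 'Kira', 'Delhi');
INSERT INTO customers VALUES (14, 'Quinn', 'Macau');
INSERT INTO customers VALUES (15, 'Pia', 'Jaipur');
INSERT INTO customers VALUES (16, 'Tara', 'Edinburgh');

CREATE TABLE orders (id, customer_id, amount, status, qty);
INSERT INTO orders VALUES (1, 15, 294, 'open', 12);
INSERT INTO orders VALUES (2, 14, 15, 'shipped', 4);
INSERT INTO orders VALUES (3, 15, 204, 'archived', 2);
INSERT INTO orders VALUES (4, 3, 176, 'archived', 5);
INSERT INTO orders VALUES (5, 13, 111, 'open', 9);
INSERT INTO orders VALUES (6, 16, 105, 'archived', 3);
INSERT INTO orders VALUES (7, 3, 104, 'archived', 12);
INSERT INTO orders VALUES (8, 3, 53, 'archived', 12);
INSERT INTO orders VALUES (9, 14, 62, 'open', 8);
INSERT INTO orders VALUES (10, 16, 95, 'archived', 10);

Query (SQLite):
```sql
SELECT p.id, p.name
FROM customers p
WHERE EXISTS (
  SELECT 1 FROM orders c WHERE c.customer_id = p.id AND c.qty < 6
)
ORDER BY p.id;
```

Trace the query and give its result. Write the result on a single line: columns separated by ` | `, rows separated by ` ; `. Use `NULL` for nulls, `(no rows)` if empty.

For each customers row, check whether any orders with matching customer_id has qty < 6.
Keep rows where that is true.

3 | Wren ; 14 | Quinn ; 15 | Pia ; 16 | Tara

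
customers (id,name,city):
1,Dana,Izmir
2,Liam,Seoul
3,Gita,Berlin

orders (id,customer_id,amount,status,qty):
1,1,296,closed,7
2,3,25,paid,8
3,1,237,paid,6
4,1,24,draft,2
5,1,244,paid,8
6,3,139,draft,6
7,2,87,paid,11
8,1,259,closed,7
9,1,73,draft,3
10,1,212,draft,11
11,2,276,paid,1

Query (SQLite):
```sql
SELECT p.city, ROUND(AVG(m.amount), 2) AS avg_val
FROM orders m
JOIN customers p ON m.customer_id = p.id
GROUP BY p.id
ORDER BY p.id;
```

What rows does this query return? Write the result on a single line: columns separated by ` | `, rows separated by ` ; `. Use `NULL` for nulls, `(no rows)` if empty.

Izmir | 192.14 ; Seoul | 181.5 ; Berlin | 82

Join each orders row to its customers via customer_id.
Group joined rows by customers.id; compute ROUND(AVG(m.amount), 2) per group.
  1: ids {1, 3, 4, 5, 8, 9, 10} → ROUND(AVG(m.amount), 2)=192.14
  2: ids {7, 11} → ROUND(AVG(m.amount), 2)=181.5
  3: ids {2, 6} → ROUND(AVG(m.amount), 2)=82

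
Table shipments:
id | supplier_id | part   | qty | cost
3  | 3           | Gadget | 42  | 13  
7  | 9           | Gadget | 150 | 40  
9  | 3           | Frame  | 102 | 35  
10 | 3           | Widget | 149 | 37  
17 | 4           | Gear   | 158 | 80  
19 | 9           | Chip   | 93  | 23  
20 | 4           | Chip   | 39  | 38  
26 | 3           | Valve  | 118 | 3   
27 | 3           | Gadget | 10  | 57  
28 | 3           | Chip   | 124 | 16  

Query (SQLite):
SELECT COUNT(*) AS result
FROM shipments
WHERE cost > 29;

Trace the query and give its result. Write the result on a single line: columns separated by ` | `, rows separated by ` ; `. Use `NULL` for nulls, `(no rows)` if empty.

Rows where cost > 29 → cost values: [40, 35, 37, 80, 38, 57].
COUNT(*) counts rows → 6.

6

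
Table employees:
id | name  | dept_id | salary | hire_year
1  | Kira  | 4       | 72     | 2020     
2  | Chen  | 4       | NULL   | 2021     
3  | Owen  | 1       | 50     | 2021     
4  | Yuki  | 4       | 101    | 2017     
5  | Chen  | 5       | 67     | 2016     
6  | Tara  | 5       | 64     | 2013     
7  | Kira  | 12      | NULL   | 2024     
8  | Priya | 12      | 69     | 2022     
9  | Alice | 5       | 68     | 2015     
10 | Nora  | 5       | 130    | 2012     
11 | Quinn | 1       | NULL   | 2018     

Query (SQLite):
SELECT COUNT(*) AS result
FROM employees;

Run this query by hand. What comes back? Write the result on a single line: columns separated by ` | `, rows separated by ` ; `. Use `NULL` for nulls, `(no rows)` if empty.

All hire_year values: [2020, 2021, 2021, 2017, 2016, 2013, 2024, 2022, 2015, 2012, 2018].
COUNT(*) counts rows → 11.

11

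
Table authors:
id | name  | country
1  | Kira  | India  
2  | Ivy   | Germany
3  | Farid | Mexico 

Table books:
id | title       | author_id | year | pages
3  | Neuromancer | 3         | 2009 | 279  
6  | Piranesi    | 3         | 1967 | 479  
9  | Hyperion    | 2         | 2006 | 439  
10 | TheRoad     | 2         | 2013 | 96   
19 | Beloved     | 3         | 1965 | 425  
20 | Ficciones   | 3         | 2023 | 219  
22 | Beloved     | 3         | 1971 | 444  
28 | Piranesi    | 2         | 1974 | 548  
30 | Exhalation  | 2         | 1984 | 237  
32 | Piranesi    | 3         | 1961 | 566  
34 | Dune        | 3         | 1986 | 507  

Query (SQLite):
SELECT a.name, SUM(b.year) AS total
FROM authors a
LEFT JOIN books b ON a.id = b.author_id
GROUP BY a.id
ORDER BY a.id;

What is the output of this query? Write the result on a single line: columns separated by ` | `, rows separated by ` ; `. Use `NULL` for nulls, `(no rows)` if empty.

LEFT JOIN keeps every authors row; unmatched ones get NULL for books columns.
Group by authors.id and compute SUM(b.year). SUM over an all-NULL group is NULL.
  1: ids {—} → SUM(b.year)=NULL
  2: ids {9, 10, 28, 30} → SUM(b.year)=7977
  3: ids {3, 6, 19, 20, 22, 32, 34} → SUM(b.year)=13882

Kira | NULL ; Ivy | 7977 ; Farid | 13882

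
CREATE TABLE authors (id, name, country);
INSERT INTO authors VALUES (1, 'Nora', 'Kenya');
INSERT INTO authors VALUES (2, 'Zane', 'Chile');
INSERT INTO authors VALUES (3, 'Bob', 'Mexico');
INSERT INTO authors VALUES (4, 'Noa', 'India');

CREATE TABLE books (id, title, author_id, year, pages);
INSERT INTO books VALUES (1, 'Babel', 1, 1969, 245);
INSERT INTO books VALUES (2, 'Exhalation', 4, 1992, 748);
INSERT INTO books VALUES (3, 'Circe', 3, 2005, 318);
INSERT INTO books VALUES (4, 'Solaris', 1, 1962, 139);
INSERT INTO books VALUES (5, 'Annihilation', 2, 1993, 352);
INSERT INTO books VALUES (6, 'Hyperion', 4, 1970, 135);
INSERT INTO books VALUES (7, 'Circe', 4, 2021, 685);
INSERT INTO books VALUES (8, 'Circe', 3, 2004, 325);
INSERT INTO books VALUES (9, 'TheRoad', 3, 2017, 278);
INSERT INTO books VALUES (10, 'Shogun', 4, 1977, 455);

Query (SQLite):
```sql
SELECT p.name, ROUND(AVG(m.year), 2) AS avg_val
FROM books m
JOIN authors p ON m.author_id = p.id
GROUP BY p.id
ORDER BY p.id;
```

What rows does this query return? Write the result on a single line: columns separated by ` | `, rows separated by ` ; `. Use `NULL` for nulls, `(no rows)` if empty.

Join each books row to its authors via author_id.
Group joined rows by authors.id; compute ROUND(AVG(m.year), 2) per group.
  1: ids {1, 4} → ROUND(AVG(m.year), 2)=1965.5
  2: ids {5} → ROUND(AVG(m.year), 2)=1993
  3: ids {3, 8, 9} → ROUND(AVG(m.year), 2)=2008.67
  4: ids {2, 6, 7, 10} → ROUND(AVG(m.year), 2)=1990

Nora | 1965.5 ; Zane | 1993 ; Bob | 2008.67 ; Noa | 1990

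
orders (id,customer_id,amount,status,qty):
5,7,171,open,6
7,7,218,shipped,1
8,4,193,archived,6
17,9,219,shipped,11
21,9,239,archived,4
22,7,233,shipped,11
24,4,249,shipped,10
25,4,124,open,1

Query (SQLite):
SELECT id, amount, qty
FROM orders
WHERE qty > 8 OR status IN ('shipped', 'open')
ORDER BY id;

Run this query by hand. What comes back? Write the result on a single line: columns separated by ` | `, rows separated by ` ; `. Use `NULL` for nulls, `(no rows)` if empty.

qty > 8: ids {17, 22, 24}
status IN ('shipped', 'open'): ids {5, 7, 17, 22, 24, 25}
Combine with OR.

5 | 171 | 6 ; 7 | 218 | 1 ; 17 | 219 | 11 ; 22 | 233 | 11 ; 24 | 249 | 10 ; 25 | 124 | 1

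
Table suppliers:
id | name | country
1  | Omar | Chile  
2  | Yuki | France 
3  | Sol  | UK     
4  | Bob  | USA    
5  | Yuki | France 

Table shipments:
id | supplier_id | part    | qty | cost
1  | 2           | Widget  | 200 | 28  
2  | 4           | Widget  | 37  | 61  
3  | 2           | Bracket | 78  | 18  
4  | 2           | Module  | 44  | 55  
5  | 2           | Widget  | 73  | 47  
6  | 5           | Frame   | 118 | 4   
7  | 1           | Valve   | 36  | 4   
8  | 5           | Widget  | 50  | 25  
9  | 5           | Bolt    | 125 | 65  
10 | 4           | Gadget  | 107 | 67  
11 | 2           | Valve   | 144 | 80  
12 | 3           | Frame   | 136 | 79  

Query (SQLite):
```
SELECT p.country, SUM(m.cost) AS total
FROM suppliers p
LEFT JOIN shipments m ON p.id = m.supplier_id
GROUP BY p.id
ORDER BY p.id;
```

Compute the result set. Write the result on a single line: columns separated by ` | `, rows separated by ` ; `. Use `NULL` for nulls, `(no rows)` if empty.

Chile | 4 ; France | 228 ; UK | 79 ; USA | 128 ; France | 94

LEFT JOIN keeps every suppliers row; unmatched ones get NULL for shipments columns.
Group by suppliers.id and compute SUM(m.cost). SUM over an all-NULL group is NULL.
  1: ids {7} → SUM(m.cost)=4
  2: ids {1, 3, 4, 5, 11} → SUM(m.cost)=228
  3: ids {12} → SUM(m.cost)=79
  4: ids {2, 10} → SUM(m.cost)=128
  5: ids {6, 8, 9} → SUM(m.cost)=94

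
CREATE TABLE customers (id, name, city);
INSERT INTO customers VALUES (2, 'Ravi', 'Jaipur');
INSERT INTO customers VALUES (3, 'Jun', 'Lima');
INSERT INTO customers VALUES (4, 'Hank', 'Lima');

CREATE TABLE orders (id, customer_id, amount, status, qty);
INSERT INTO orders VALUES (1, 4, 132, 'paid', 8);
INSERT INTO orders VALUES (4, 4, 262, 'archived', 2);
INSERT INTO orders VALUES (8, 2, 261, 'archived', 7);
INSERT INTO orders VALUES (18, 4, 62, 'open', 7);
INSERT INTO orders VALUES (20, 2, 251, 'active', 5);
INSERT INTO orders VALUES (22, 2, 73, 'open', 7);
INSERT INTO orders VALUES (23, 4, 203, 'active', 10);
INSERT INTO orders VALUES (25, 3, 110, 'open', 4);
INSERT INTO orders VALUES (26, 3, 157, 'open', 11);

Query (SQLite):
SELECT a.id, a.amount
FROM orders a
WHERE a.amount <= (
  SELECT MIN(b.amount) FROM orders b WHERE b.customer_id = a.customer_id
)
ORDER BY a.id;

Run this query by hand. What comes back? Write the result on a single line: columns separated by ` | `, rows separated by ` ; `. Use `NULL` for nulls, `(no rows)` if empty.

18 | 62 ; 22 | 73 ; 25 | 110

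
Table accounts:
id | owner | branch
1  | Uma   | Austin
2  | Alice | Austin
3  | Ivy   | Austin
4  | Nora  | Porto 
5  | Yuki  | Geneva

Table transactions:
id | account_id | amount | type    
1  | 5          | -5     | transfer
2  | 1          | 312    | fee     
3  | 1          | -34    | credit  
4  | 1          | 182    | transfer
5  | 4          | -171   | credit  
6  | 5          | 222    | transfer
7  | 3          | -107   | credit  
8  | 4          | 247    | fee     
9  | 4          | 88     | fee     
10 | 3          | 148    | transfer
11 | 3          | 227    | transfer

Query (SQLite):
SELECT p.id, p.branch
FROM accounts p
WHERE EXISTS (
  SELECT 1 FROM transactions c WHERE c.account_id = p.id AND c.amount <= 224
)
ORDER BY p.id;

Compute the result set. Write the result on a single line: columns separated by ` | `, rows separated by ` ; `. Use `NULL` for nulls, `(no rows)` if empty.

1 | Austin ; 3 | Austin ; 4 | Porto ; 5 | Geneva

For each accounts row, check whether any transactions with matching account_id has amount <= 224.
Keep rows where that is true.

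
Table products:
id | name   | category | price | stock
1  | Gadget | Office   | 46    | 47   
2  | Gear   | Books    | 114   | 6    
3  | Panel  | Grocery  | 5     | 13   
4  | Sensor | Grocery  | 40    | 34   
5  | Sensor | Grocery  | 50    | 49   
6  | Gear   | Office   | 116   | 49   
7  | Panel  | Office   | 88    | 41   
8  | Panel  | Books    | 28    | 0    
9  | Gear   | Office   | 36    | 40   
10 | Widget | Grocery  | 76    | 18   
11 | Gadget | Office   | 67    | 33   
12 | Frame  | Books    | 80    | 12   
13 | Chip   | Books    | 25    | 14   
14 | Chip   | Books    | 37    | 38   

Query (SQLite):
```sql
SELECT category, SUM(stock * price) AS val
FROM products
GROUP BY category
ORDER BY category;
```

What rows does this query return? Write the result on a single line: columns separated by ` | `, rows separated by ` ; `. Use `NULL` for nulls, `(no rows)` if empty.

Books | 3400 ; Grocery | 5243 ; Office | 15105

For each row compute stock * price.
Group by category; take SUM of the expression per group.
  Books: ids {2, 8, 12, 13, 14} → SUM(stock * price)=3400
  Grocery: ids {3, 4, 5, 10} → SUM(stock * price)=5243
  Office: ids {1, 6, 7, 9, 11} → SUM(stock * price)=15105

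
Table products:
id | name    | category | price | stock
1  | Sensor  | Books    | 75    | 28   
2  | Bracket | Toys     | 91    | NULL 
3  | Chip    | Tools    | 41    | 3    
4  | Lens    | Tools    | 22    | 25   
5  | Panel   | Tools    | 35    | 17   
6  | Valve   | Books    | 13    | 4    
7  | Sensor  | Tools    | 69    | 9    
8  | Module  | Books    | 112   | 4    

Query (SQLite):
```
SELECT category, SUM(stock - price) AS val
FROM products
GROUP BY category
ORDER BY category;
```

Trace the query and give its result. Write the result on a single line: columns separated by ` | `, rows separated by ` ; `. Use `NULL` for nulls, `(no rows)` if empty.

Books | -164 ; Tools | -113 ; Toys | NULL

For each row compute stock - price.
Group by category; take SUM of the expression per group.
  Books: ids {1, 6, 8} → SUM(stock - price)=-164
  Tools: ids {3, 4, 5, 7} → SUM(stock - price)=-113
  Toys: ids {2} → SUM(stock - price)=NULL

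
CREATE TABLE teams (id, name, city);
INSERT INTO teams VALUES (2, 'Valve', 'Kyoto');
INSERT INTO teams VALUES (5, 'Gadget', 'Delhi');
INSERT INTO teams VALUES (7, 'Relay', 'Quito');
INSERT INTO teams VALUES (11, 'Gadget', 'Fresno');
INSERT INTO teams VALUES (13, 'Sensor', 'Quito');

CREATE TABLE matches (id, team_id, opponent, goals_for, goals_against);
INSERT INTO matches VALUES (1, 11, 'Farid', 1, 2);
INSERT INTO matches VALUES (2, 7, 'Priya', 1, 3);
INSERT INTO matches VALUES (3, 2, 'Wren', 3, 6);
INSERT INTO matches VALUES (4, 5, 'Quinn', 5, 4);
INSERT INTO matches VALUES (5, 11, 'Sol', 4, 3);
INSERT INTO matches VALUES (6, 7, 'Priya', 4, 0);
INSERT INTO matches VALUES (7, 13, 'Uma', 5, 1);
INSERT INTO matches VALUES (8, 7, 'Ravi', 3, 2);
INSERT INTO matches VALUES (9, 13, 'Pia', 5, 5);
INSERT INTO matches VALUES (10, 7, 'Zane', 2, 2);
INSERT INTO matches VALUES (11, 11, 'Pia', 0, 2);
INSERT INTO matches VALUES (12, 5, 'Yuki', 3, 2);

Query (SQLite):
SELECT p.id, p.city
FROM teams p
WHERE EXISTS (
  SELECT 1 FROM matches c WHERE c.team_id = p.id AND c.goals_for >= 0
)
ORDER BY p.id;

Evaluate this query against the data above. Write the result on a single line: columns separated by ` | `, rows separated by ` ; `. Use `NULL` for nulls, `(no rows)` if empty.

2 | Kyoto ; 5 | Delhi ; 7 | Quito ; 11 | Fresno ; 13 | Quito

For each teams row, check whether any matches with matching team_id has goals_for >= 0.
Keep rows where that is true.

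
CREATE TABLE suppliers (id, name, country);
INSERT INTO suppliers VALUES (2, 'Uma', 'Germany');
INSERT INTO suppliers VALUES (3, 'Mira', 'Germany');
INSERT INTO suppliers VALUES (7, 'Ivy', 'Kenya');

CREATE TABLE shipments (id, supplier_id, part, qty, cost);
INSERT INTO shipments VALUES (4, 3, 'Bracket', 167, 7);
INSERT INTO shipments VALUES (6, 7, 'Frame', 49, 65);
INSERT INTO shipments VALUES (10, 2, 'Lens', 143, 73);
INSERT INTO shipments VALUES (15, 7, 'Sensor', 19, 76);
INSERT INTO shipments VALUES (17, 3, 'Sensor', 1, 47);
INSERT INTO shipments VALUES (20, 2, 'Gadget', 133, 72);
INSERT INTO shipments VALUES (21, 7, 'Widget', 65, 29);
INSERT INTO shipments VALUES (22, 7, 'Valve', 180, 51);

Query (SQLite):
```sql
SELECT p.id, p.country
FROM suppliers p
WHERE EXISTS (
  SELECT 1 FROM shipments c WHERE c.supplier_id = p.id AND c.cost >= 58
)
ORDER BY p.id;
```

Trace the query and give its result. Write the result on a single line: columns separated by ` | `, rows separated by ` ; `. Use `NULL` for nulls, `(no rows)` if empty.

2 | Germany ; 7 | Kenya

For each suppliers row, check whether any shipments with matching supplier_id has cost >= 58.
Keep rows where that is true.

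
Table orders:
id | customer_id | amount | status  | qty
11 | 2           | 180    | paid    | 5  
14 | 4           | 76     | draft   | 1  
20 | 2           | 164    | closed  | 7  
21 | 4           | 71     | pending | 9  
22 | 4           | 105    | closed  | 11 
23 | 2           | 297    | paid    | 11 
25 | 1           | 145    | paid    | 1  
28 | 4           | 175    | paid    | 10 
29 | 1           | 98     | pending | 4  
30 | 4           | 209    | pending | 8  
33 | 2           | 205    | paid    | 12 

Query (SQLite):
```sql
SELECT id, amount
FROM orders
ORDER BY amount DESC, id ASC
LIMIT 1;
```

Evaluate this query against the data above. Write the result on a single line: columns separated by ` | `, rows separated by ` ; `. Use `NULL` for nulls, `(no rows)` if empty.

Sort by amount desc, tiebreak id asc: (297, id=23), (209, id=30), (205, id=33), (180, id=11) …. Take first 1.

23 | 297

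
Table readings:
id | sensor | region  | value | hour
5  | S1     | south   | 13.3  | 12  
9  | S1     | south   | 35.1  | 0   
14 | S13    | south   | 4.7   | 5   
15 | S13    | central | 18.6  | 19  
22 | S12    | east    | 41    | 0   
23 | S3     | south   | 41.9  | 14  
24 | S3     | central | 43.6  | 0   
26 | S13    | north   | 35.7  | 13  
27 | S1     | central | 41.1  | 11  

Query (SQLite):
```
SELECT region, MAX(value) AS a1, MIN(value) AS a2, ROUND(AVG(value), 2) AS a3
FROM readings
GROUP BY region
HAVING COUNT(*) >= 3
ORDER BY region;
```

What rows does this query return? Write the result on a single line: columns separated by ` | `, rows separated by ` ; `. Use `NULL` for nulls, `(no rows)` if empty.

Group readings by region.
Per group compute: MAX(value), MIN(value), ROUND(AVG(value), 2).
HAVING: drop groups with fewer than 3 rows.
  central: ids {15, 24, 27} → MAX(value)=43.6, MIN(value)=18.6, ROUND(AVG(value), 2)=34.43
  east: ids {22} → MAX(value)=41, MIN(value)=41, ROUND(AVG(value), 2)=41
  north: ids {26} → MAX(value)=35.7, MIN(value)=35.7, ROUND(AVG(value), 2)=35.7
  south: ids {5, 9, 14, 23} → MAX(value)=41.9, MIN(value)=4.7, ROUND(AVG(value), 2)=23.75

central | 43.6 | 18.6 | 34.43 ; south | 41.9 | 4.7 | 23.75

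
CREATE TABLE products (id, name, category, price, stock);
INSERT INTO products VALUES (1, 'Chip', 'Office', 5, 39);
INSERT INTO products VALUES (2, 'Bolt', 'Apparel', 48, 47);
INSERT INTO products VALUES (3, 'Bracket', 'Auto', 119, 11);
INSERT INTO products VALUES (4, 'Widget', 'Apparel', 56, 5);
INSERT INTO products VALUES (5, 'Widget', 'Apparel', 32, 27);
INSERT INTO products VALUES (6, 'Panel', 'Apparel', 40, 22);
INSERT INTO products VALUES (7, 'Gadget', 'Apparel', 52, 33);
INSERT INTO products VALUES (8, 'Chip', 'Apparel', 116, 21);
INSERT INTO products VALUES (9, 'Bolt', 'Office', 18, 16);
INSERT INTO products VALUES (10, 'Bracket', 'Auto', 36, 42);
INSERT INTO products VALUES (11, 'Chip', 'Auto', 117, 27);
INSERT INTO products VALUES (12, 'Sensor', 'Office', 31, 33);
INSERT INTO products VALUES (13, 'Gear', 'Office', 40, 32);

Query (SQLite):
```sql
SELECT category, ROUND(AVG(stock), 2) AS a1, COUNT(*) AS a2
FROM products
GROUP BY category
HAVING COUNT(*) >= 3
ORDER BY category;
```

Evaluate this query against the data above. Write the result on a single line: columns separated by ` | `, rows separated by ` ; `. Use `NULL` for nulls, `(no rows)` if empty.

Group products by category.
Per group compute: ROUND(AVG(stock), 2), COUNT(*).
HAVING: drop groups with fewer than 3 rows.
  Apparel: ids {2, 4, 5, 6, 7, 8} → ROUND(AVG(stock), 2)=25.83, COUNT(*)=6
  Auto: ids {3, 10, 11} → ROUND(AVG(stock), 2)=26.67, COUNT(*)=3
  Office: ids {1, 9, 12, 13} → ROUND(AVG(stock), 2)=30, COUNT(*)=4

Apparel | 25.83 | 6 ; Auto | 26.67 | 3 ; Office | 30 | 4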